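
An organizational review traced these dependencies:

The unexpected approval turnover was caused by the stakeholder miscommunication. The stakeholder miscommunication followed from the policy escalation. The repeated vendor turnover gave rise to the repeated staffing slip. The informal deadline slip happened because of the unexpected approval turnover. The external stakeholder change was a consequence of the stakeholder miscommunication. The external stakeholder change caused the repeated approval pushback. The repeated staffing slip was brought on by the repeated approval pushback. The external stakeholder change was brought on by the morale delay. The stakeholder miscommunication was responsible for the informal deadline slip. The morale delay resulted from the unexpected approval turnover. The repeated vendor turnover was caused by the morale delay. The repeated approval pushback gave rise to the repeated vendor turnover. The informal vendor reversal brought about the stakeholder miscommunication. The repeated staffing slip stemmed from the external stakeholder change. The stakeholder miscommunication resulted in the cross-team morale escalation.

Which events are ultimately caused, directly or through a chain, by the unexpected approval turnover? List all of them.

Direct effects: the morale delay, the informal deadline slip.
2 steps out: the external stakeholder change, the repeated vendor turnover.
3 steps out: the repeated approval pushback, the repeated staffing slip.
Not reachable from it: the policy escalation, the informal vendor reversal, the stakeholder miscommunication, the cross-team morale escalation.

the external stakeholder change, the informal deadline slip, the morale delay, the repeated approval pushback, the repeated staffing slip, the repeated vendor turnover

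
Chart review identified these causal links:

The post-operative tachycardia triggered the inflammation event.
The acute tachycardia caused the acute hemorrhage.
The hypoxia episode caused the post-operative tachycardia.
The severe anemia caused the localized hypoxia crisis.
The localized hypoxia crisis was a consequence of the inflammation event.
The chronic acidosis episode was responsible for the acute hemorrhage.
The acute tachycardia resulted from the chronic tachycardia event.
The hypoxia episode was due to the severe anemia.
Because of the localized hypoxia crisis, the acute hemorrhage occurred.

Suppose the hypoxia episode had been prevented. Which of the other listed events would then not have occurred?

Downstream of the hypoxia episode: the post-operative tachycardia, the inflammation event, the localized hypoxia crisis, the acute hemorrhage.
Of those, still caused via another path: the localized hypoxia crisis, the acute hemorrhage.
The remainder have no surviving cause.

the inflammation event, the post-operative tachycardia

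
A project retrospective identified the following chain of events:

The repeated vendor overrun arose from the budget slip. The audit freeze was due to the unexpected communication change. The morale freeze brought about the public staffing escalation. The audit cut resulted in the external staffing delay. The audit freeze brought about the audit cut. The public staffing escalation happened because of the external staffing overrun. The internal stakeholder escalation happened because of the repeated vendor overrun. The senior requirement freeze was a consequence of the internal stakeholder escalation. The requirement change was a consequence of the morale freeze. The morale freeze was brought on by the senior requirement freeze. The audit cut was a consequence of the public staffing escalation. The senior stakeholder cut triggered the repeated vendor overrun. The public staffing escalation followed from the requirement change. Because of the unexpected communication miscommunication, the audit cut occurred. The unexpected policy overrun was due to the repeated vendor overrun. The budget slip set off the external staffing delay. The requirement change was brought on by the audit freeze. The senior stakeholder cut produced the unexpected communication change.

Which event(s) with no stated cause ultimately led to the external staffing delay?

Tracing upstream from the external staffing delay: the external staffing delay ← the budget slip.
A separate upstream branch: the external staffing delay ← the audit cut ← the audit freeze ← the unexpected communication change ← the senior stakeholder cut.
A separate upstream branch: the external staffing delay ← the audit cut ← the unexpected communication miscommunication.
A separate upstream branch: the external staffing delay ← the audit cut ← the public staffing escalation ← the external staffing overrun.
Each of those chain origins has no stated cause.

the budget slip, the external staffing overrun, the senior stakeholder cut, the unexpected communication miscommunication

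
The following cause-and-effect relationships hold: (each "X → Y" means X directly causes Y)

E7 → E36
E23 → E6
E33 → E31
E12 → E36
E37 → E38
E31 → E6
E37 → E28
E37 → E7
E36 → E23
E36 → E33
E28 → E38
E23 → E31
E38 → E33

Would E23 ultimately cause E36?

No

E23 leads to E31, E6; E36 is not among them.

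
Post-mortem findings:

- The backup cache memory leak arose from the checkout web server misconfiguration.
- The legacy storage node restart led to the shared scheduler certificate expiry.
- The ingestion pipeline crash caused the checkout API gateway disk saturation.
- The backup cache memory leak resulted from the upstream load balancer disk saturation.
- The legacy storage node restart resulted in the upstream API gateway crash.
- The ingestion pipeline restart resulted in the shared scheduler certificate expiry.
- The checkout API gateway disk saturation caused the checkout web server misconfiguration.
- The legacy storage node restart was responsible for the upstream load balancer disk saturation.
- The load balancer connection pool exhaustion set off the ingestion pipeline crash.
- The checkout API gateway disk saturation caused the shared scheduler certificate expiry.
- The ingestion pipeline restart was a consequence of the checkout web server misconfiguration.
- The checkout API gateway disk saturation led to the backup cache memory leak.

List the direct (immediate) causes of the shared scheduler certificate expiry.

the checkout API gateway disk saturation, the ingestion pipeline restart, the legacy storage node restart

Upstream contributors include the load balancer connection pool exhaustion, the ingestion pipeline crash, the checkout web server misconfiguration, but only the checkout API gateway disk saturation, the ingestion pipeline restart, the legacy storage node restart feed directly into the shared scheduler certificate expiry.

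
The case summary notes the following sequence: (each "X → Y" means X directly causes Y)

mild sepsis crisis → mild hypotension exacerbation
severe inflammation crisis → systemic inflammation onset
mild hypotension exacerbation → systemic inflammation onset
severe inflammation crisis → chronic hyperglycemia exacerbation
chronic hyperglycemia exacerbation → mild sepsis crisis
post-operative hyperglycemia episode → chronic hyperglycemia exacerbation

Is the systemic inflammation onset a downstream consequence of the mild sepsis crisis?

There is a causal chain: the mild sepsis crisis → the mild hypotension exacerbation → the systemic inflammation onset.

Yes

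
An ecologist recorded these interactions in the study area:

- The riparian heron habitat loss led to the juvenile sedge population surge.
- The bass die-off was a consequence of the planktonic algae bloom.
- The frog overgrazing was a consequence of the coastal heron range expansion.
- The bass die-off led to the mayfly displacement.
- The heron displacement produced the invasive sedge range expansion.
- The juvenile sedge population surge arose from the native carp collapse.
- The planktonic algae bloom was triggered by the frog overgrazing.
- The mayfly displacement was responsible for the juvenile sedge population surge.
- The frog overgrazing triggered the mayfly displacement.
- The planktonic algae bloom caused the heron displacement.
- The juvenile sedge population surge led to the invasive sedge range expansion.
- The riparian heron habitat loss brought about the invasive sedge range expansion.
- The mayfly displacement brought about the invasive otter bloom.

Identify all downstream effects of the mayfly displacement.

Direct effects: the invasive otter bloom, the juvenile sedge population surge.
2 steps out: the invasive sedge range expansion.
Not reachable from it: the coastal heron range expansion, the frog overgrazing, the planktonic algae bloom, the bass die-off, the native carp collapse, the heron displacement, the riparian heron habitat loss.

the invasive otter bloom, the invasive sedge range expansion, the juvenile sedge population surge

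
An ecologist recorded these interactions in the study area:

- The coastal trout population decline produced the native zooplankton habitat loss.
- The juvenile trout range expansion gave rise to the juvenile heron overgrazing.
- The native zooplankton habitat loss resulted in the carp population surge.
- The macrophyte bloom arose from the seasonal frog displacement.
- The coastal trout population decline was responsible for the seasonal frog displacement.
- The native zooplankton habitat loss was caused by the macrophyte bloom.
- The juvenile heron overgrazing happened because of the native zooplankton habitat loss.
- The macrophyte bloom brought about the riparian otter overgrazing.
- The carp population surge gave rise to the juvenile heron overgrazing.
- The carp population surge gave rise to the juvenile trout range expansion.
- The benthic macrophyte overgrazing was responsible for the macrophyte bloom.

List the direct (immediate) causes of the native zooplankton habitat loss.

the coastal trout population decline, the macrophyte bloom

Upstream contributors include the seasonal frog displacement, the benthic macrophyte overgrazing, but only the coastal trout population decline, the macrophyte bloom feed directly into the native zooplankton habitat loss.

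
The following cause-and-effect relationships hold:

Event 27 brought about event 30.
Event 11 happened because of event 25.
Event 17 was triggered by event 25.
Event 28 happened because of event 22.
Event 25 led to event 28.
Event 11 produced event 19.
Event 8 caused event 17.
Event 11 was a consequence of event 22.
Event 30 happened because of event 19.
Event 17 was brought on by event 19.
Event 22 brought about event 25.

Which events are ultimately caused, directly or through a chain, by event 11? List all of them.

Direct effects: event 19.
2 steps out: event 30, event 17.
Not reachable from it: event 8, event 22, event 25, event 28, event 27.

event 17, event 19, event 30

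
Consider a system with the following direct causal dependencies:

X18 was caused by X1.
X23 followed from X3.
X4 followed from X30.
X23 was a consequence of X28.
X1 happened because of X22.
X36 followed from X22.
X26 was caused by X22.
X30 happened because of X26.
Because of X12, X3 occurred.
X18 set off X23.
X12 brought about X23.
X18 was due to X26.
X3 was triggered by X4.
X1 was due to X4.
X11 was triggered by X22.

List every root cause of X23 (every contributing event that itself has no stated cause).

Tracing upstream from X23: X23 ← X18 ← X26 ← X22.
A separate upstream branch: X23 ← X28.
A separate upstream branch: X23 ← X12.
Each of those chain origins has no stated cause.

X12, X22, X28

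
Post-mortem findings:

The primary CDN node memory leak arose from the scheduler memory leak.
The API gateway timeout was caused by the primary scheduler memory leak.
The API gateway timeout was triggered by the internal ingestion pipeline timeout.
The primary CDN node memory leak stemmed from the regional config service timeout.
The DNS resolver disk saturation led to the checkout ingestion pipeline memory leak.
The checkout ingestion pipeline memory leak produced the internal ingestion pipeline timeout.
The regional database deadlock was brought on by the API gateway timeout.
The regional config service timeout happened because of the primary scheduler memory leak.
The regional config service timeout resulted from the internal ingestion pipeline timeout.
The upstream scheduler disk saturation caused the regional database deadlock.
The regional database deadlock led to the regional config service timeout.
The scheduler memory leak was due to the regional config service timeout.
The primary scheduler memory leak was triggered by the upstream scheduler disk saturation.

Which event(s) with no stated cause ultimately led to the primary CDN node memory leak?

Tracing upstream from the primary CDN node memory leak: the primary CDN node memory leak ← the regional config service timeout ← the primary scheduler memory leak ← the upstream scheduler disk saturation.
A separate upstream branch: the primary CDN node memory leak ← the regional config service timeout ← the internal ingestion pipeline timeout ← the checkout ingestion pipeline memory leak ← the DNS resolver disk saturation.
Each of those chain origins has no stated cause.

the DNS resolver disk saturation, the upstream scheduler disk saturation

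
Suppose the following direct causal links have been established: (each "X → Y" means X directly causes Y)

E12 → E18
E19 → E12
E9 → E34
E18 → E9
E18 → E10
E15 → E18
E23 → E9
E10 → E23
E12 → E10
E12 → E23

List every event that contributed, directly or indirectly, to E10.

Immediate causes of E10: E12, E18.
Further upstream: E19, E15.

E12, E15, E18, E19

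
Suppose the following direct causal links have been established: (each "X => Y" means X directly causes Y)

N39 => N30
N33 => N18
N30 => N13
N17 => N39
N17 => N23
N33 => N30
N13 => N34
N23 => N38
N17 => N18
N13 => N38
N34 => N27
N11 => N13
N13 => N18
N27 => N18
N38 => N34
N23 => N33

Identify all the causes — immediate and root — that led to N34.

Immediate causes of N34: N13, N38.
Further upstream: N17, N23, N33, N39, N30, N11.

N11, N13, N17, N23, N30, N33, N38, N39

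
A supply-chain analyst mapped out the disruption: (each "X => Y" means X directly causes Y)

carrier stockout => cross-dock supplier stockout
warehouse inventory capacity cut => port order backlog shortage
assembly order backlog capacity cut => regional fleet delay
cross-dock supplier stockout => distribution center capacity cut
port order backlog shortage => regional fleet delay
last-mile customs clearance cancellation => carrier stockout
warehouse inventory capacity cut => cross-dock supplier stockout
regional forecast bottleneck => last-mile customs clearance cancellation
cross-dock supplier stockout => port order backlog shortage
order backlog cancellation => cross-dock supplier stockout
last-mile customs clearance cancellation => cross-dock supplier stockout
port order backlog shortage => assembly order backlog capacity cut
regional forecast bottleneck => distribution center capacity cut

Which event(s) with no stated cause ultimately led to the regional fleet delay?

the order backlog cancellation, the regional forecast bottleneck, the warehouse inventory capacity cut

Tracing upstream from the regional fleet delay: the regional fleet delay ← the port order backlog shortage ← the cross-dock supplier stockout ← the last-mile customs clearance cancellation ← the regional forecast bottleneck.
A separate upstream branch: the regional fleet delay ← the port order backlog shortage ← the cross-dock supplier stockout ← the order backlog cancellation.
A separate upstream branch: the regional fleet delay ← the port order backlog shortage ← the warehouse inventory capacity cut.
Each of those chain origins has no stated cause.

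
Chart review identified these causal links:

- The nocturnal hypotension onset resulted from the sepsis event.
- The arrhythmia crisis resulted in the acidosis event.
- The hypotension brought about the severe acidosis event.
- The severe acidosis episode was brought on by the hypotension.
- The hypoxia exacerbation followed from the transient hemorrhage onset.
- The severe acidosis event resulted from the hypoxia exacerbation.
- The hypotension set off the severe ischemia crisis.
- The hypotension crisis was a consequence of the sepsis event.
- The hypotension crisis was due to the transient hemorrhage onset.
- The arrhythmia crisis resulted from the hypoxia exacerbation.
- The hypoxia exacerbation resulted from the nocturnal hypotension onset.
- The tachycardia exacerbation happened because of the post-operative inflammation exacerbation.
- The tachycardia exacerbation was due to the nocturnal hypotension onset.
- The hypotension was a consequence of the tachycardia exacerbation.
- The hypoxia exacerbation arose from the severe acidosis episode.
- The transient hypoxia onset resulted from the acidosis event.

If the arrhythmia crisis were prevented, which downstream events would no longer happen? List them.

Downstream of the arrhythmia crisis: the acidosis event, the transient hypoxia onset.

the acidosis event, the transient hypoxia onset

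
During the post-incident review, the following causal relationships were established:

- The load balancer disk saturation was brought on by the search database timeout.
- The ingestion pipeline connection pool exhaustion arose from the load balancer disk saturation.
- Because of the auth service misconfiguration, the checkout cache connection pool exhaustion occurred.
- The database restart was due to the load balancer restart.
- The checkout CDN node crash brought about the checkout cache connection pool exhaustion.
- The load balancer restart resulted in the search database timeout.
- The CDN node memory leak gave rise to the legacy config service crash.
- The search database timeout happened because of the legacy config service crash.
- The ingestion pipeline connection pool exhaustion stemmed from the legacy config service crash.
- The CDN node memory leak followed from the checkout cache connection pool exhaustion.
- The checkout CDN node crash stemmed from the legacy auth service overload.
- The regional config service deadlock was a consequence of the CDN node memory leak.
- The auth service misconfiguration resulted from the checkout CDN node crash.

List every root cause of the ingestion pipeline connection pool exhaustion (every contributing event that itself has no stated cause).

Tracing upstream from the ingestion pipeline connection pool exhaustion: the ingestion pipeline connection pool exhaustion ← the load balancer disk saturation ← the search database timeout ← the load balancer restart.
A separate upstream branch: the ingestion pipeline connection pool exhaustion ← the legacy config service crash ← the CDN node memory leak ← the checkout cache connection pool exhaustion ← the checkout CDN node crash ← the legacy auth service overload.
Each of those chain origins has no stated cause.

the legacy auth service overload, the load balancer restart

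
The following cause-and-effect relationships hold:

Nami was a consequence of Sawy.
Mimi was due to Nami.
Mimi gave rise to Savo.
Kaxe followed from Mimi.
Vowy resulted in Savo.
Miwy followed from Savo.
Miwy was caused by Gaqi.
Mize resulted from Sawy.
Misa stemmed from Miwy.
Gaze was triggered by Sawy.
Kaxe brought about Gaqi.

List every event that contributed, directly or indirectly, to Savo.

Immediate causes of Savo: Mimi, Vowy.
Further upstream: Sawy, Nami.

Mimi, Nami, Sawy, Vowy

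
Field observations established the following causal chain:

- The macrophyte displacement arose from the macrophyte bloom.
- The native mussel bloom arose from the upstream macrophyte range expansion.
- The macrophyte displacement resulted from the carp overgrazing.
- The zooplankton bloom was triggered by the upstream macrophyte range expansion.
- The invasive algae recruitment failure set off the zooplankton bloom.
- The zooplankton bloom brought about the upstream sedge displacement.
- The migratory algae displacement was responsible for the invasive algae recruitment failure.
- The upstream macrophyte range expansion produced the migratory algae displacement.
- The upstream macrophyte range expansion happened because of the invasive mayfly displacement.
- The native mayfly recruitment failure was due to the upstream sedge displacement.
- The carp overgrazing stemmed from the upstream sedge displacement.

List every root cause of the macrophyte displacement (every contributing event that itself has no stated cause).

the invasive mayfly displacement, the macrophyte bloom

Tracing upstream from the macrophyte displacement: the macrophyte displacement ← the carp overgrazing ← the upstream sedge displacement ← the zooplankton bloom ← the upstream macrophyte range expansion ← the invasive mayfly displacement.
A separate upstream branch: the macrophyte displacement ← the macrophyte bloom.
Each of those chain origins has no stated cause.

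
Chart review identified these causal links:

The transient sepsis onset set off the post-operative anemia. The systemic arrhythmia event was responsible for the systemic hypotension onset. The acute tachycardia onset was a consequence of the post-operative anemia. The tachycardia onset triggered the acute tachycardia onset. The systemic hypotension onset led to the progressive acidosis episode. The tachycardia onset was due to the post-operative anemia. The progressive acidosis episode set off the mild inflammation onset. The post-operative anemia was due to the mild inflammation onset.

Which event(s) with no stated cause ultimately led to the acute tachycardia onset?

the systemic arrhythmia event, the transient sepsis onset

Tracing upstream from the acute tachycardia onset: the acute tachycardia onset ← the post-operative anemia ← the mild inflammation onset ← the progressive acidosis episode ← the systemic hypotension onset ← the systemic arrhythmia event.
A separate upstream branch: the acute tachycardia onset ← the post-operative anemia ← the transient sepsis onset.
Each of those chain origins has no stated cause.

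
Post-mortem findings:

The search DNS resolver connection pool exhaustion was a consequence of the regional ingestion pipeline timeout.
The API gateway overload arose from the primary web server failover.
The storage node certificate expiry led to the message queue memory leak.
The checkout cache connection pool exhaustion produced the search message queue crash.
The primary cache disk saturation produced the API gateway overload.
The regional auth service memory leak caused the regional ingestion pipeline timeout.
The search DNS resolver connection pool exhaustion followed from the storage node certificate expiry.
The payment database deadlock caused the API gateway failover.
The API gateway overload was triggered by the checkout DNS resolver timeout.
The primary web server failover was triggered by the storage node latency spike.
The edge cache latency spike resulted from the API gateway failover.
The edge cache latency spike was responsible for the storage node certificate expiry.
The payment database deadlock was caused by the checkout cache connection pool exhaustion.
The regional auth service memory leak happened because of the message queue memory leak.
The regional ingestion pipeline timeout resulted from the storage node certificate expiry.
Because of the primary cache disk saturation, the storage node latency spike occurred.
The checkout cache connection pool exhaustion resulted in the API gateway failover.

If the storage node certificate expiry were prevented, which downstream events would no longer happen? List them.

the message queue memory leak, the regional auth service memory leak, the regional ingestion pipeline timeout, the search DNS resolver connection pool exhaustion

Downstream of the storage node certificate expiry: the message queue memory leak, the regional auth service memory leak, the regional ingestion pipeline timeout, the search DNS resolver connection pool exhaustion.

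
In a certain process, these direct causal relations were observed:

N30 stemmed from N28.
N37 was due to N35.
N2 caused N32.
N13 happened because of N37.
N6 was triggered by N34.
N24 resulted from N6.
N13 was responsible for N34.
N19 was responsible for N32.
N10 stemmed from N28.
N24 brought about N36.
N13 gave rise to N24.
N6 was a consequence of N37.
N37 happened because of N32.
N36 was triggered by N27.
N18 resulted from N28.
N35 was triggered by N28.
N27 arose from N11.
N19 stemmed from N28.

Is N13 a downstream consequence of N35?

There is a causal chain: N35 → N37 → N13.

Yes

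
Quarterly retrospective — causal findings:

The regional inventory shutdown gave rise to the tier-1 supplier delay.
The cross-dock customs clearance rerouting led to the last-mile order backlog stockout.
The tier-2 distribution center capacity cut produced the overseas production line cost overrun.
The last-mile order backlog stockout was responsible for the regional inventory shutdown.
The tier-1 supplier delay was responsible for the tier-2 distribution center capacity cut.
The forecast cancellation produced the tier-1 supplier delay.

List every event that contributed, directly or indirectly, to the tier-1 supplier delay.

Immediate causes of the tier-1 supplier delay: the regional inventory shutdown, the forecast cancellation.
Further upstream: the cross-dock customs clearance rerouting, the last-mile order backlog stockout.

the cross-dock customs clearance rerouting, the forecast cancellation, the last-mile order backlog stockout, the regional inventory shutdown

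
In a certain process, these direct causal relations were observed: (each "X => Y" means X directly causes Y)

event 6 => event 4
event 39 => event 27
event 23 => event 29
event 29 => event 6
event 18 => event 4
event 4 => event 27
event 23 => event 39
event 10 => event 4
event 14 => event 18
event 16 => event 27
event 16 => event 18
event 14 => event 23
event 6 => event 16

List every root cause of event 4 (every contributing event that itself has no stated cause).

event 10, event 14

Tracing upstream from event 4: event 4 ← event 10.
A separate upstream branch: event 4 ← event 18 ← event 14.
Each of those chain origins has no stated cause.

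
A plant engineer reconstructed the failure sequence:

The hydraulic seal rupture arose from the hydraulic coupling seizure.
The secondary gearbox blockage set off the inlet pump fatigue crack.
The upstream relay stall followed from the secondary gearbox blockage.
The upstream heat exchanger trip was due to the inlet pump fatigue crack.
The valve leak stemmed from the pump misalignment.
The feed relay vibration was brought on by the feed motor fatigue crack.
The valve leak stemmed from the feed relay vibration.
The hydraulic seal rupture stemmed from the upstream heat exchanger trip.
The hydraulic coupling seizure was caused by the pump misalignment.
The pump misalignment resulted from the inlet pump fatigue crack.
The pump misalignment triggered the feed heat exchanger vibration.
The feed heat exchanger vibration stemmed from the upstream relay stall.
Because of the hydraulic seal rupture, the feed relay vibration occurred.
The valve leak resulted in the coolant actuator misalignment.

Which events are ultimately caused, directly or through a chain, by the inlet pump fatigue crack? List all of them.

Direct effects: the pump misalignment, the upstream heat exchanger trip.
2 steps out: the hydraulic coupling seizure, the hydraulic seal rupture, the valve leak, the feed heat exchanger vibration.
3 steps out: the feed relay vibration, the coolant actuator misalignment.
Not reachable from it: the secondary gearbox blockage, the upstream relay stall, the feed motor fatigue crack.

the coolant actuator misalignment, the feed heat exchanger vibration, the feed relay vibration, the hydraulic coupling seizure, the hydraulic seal rupture, the pump misalignment, the upstream heat exchanger trip, the valve leak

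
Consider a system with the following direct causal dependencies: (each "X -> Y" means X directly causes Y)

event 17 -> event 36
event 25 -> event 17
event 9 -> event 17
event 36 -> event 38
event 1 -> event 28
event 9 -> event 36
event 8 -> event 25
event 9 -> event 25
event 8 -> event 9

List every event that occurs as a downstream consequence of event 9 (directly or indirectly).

Direct effects: event 25, event 17, event 36.
2 steps out: event 38.
Not reachable from it: event 1, event 8, event 28.

event 17, event 25, event 36, event 38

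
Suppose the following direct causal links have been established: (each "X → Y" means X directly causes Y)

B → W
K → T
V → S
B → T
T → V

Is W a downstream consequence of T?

No

T leads to V, S; W is not among them.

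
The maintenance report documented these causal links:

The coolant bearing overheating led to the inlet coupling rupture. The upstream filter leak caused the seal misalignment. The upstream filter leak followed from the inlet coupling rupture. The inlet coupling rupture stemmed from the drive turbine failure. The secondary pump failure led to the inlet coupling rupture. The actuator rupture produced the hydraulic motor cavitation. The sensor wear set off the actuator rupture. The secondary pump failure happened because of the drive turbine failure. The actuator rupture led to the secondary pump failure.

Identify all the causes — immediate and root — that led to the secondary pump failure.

Immediate causes of the secondary pump failure: the drive turbine failure, the actuator rupture.
Further upstream: the sensor wear.

the actuator rupture, the drive turbine failure, the sensor wear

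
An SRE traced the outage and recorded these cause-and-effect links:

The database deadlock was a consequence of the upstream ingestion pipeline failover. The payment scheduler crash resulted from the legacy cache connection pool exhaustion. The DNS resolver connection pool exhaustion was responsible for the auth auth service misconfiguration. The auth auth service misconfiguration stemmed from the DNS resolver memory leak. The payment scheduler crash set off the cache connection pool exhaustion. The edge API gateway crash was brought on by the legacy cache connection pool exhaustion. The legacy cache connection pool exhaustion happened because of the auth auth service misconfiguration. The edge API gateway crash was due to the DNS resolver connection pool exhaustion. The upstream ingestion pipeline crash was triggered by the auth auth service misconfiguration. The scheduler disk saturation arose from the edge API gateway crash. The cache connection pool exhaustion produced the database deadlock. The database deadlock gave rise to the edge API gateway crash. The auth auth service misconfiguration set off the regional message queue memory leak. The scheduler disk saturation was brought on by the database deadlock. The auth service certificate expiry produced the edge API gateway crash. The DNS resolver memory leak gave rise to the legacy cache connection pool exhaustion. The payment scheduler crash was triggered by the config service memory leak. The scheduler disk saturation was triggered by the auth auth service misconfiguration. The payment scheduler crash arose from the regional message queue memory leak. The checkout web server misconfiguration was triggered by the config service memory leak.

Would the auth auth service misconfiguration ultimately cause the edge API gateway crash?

There is a causal chain: the auth auth service misconfiguration → the legacy cache connection pool exhaustion → the edge API gateway crash.

Yes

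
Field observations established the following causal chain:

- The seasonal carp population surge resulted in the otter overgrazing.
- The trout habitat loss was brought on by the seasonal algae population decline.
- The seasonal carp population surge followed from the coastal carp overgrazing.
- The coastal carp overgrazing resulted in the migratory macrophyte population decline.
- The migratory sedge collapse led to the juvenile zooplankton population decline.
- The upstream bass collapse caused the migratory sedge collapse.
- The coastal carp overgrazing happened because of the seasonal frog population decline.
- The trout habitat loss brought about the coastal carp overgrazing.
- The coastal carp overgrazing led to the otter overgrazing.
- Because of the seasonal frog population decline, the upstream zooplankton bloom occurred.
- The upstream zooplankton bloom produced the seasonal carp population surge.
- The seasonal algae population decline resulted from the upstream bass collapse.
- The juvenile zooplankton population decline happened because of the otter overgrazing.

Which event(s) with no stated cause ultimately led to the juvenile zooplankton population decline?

the seasonal frog population decline, the upstream bass collapse

Tracing upstream from the juvenile zooplankton population decline: the juvenile zooplankton population decline ← the migratory sedge collapse ← the upstream bass collapse.
A separate upstream branch: the juvenile zooplankton population decline ← the otter overgrazing ← the coastal carp overgrazing ← the seasonal frog population decline.
Each of those chain origins has no stated cause.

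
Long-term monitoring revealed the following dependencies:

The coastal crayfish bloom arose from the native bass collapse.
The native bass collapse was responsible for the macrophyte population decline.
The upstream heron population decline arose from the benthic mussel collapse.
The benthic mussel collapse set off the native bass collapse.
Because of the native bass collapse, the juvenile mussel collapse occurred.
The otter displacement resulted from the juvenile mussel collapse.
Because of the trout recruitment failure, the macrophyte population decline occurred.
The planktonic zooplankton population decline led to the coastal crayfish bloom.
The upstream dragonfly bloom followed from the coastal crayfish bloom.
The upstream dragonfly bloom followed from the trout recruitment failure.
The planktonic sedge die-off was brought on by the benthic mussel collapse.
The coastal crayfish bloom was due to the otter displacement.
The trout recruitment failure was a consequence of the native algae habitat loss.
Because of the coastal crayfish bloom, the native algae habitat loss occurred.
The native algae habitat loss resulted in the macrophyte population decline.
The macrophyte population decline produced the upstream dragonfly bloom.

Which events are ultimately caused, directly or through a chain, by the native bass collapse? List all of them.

the coastal crayfish bloom, the juvenile mussel collapse, the macrophyte population decline, the native algae habitat loss, the otter displacement, the trout recruitment failure, the upstream dragonfly bloom

Direct effects: the juvenile mussel collapse, the coastal crayfish bloom, the macrophyte population decline.
2 steps out: the otter displacement, the native algae habitat loss, the upstream dragonfly bloom.
3 steps out: the trout recruitment failure.
Not reachable from it: the benthic mussel collapse, the upstream heron population decline, the planktonic sedge die-off, the planktonic zooplankton population decline.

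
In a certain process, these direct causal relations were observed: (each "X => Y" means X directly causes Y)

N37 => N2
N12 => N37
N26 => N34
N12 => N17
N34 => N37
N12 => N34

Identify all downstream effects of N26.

Direct effects: N34.
2 steps out: N37.
3 steps out: N2.
Not reachable from it: N12, N17.

N2, N34, N37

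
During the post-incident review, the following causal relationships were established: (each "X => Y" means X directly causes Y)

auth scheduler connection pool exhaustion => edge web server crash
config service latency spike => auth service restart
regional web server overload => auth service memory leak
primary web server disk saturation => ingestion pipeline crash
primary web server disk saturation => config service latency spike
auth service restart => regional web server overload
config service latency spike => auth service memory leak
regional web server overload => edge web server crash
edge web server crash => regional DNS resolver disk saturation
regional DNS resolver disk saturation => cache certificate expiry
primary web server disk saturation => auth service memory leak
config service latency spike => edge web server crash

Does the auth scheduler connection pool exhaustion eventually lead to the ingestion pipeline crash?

No

The auth scheduler connection pool exhaustion leads to the edge web server crash, the regional DNS resolver disk saturation, the cache certificate expiry; the ingestion pipeline crash is not among them.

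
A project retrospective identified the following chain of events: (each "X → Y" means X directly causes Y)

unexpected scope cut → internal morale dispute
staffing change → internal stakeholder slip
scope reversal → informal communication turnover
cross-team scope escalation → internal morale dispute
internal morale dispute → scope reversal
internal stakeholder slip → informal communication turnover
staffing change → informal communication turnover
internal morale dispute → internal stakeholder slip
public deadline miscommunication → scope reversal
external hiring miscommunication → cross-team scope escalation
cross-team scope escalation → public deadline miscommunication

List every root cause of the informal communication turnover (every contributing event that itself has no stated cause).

the external hiring miscommunication, the staffing change, the unexpected scope cut

Tracing upstream from the informal communication turnover: the informal communication turnover ← the staffing change.
A separate upstream branch: the informal communication turnover ← the internal stakeholder slip ← the internal morale dispute ← the cross-team scope escalation ← the external hiring miscommunication.
A separate upstream branch: the informal communication turnover ← the internal stakeholder slip ← the internal morale dispute ← the unexpected scope cut.
Each of those chain origins has no stated cause.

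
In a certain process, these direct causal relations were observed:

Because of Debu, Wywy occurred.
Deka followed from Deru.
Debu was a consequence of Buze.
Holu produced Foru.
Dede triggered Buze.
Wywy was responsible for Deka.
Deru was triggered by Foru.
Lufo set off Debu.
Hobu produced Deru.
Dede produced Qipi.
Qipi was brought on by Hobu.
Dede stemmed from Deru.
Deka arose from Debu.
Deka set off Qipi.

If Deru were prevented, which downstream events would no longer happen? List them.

Downstream of Deru: Dede, Buze, Debu, Wywy, Deka, Qipi.
Of those, still caused via another path: Debu, Wywy, Deka, Qipi.
The remainder have no surviving cause.

Buze, Dede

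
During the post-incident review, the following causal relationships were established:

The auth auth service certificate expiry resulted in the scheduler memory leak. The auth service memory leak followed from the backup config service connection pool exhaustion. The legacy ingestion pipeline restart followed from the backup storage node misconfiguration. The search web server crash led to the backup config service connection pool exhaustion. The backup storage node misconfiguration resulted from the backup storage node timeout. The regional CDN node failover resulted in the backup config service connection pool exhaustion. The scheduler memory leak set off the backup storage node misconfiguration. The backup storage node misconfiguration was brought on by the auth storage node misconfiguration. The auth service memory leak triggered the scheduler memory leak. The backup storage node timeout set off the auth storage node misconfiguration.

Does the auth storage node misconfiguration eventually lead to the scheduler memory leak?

No

The auth storage node misconfiguration leads to the backup storage node misconfiguration, the legacy ingestion pipeline restart; the scheduler memory leak is not among them.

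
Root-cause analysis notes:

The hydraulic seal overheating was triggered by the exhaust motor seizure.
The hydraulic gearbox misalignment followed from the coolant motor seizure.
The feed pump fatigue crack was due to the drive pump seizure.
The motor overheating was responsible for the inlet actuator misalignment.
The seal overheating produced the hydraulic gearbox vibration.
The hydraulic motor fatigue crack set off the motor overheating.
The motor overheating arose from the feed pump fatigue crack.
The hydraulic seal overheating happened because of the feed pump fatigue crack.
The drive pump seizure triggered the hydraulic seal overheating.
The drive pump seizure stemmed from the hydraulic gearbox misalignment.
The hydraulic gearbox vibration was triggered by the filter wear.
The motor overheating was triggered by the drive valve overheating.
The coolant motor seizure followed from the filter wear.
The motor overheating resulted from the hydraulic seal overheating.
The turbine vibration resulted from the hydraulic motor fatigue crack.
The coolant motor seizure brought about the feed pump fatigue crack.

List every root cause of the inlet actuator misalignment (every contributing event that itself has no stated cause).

the drive valve overheating, the exhaust motor seizure, the filter wear, the hydraulic motor fatigue crack

Tracing upstream from the inlet actuator misalignment: the inlet actuator misalignment ← the motor overheating ← the hydraulic seal overheating ← the exhaust motor seizure.
A separate upstream branch: the inlet actuator misalignment ← the motor overheating ← the feed pump fatigue crack ← the coolant motor seizure ← the filter wear.
A separate upstream branch: the inlet actuator misalignment ← the motor overheating ← the hydraulic motor fatigue crack.
A separate upstream branch: the inlet actuator misalignment ← the motor overheating ← the drive valve overheating.
Each of those chain origins has no stated cause.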